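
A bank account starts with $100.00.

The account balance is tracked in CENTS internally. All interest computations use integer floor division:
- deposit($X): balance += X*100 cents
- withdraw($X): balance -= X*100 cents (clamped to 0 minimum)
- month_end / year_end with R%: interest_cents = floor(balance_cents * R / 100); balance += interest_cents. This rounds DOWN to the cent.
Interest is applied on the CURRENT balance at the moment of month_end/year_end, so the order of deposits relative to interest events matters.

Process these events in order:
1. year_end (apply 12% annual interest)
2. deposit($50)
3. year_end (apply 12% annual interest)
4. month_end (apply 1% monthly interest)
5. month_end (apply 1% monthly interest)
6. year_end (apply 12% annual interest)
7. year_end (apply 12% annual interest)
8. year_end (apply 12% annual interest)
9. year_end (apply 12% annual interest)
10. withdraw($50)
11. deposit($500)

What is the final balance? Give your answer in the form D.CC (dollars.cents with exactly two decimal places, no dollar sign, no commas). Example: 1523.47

Answer: 741.20

Derivation:
After 1 (year_end (apply 12% annual interest)): balance=$112.00 total_interest=$12.00
After 2 (deposit($50)): balance=$162.00 total_interest=$12.00
After 3 (year_end (apply 12% annual interest)): balance=$181.44 total_interest=$31.44
After 4 (month_end (apply 1% monthly interest)): balance=$183.25 total_interest=$33.25
After 5 (month_end (apply 1% monthly interest)): balance=$185.08 total_interest=$35.08
After 6 (year_end (apply 12% annual interest)): balance=$207.28 total_interest=$57.28
After 7 (year_end (apply 12% annual interest)): balance=$232.15 total_interest=$82.15
After 8 (year_end (apply 12% annual interest)): balance=$260.00 total_interest=$110.00
After 9 (year_end (apply 12% annual interest)): balance=$291.20 total_interest=$141.20
After 10 (withdraw($50)): balance=$241.20 total_interest=$141.20
After 11 (deposit($500)): balance=$741.20 total_interest=$141.20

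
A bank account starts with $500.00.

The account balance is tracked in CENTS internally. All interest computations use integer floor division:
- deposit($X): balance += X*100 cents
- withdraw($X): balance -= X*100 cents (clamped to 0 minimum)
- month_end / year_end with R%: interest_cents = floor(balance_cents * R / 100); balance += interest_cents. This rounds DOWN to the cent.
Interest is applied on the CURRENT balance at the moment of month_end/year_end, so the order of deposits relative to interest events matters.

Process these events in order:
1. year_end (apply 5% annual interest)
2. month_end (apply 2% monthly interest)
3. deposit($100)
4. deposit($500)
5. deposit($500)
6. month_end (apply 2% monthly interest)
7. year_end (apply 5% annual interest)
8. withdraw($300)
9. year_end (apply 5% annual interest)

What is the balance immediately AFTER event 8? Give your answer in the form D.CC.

After 1 (year_end (apply 5% annual interest)): balance=$525.00 total_interest=$25.00
After 2 (month_end (apply 2% monthly interest)): balance=$535.50 total_interest=$35.50
After 3 (deposit($100)): balance=$635.50 total_interest=$35.50
After 4 (deposit($500)): balance=$1135.50 total_interest=$35.50
After 5 (deposit($500)): balance=$1635.50 total_interest=$35.50
After 6 (month_end (apply 2% monthly interest)): balance=$1668.21 total_interest=$68.21
After 7 (year_end (apply 5% annual interest)): balance=$1751.62 total_interest=$151.62
After 8 (withdraw($300)): balance=$1451.62 total_interest=$151.62

Answer: 1451.62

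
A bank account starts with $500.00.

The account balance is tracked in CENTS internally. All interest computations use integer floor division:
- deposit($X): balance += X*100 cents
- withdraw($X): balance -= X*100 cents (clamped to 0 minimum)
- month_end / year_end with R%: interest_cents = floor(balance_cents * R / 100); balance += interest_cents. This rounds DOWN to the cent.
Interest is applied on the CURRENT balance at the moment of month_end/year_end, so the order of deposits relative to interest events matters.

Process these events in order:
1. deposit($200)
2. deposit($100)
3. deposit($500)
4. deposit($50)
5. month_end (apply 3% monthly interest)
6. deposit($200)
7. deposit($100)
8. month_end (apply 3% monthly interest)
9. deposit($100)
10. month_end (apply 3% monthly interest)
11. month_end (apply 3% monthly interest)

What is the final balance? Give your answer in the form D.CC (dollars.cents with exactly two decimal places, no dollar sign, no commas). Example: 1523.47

Answer: 1953.33

Derivation:
After 1 (deposit($200)): balance=$700.00 total_interest=$0.00
After 2 (deposit($100)): balance=$800.00 total_interest=$0.00
After 3 (deposit($500)): balance=$1300.00 total_interest=$0.00
After 4 (deposit($50)): balance=$1350.00 total_interest=$0.00
After 5 (month_end (apply 3% monthly interest)): balance=$1390.50 total_interest=$40.50
After 6 (deposit($200)): balance=$1590.50 total_interest=$40.50
After 7 (deposit($100)): balance=$1690.50 total_interest=$40.50
After 8 (month_end (apply 3% monthly interest)): balance=$1741.21 total_interest=$91.21
After 9 (deposit($100)): balance=$1841.21 total_interest=$91.21
After 10 (month_end (apply 3% monthly interest)): balance=$1896.44 total_interest=$146.44
After 11 (month_end (apply 3% monthly interest)): balance=$1953.33 total_interest=$203.33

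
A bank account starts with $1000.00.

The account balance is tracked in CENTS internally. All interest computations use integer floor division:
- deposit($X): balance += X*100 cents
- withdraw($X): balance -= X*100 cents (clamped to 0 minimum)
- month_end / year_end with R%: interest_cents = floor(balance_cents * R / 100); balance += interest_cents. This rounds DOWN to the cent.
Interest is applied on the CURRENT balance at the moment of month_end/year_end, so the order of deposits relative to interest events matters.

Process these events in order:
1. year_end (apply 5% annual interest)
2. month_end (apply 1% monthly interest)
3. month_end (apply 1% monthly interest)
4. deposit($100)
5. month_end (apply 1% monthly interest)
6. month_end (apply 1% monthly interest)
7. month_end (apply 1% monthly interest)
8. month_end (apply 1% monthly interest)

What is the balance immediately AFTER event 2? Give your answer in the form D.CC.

After 1 (year_end (apply 5% annual interest)): balance=$1050.00 total_interest=$50.00
After 2 (month_end (apply 1% monthly interest)): balance=$1060.50 total_interest=$60.50

Answer: 1060.50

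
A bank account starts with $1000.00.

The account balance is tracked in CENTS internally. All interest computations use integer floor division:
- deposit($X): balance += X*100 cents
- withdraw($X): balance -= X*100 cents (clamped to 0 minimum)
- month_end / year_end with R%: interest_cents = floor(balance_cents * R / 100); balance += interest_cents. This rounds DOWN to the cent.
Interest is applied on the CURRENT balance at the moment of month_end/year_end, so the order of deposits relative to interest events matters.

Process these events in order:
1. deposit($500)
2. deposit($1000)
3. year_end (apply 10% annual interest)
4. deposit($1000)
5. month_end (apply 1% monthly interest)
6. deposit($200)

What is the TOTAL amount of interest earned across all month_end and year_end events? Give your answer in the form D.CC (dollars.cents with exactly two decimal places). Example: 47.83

After 1 (deposit($500)): balance=$1500.00 total_interest=$0.00
After 2 (deposit($1000)): balance=$2500.00 total_interest=$0.00
After 3 (year_end (apply 10% annual interest)): balance=$2750.00 total_interest=$250.00
After 4 (deposit($1000)): balance=$3750.00 total_interest=$250.00
After 5 (month_end (apply 1% monthly interest)): balance=$3787.50 total_interest=$287.50
After 6 (deposit($200)): balance=$3987.50 total_interest=$287.50

Answer: 287.50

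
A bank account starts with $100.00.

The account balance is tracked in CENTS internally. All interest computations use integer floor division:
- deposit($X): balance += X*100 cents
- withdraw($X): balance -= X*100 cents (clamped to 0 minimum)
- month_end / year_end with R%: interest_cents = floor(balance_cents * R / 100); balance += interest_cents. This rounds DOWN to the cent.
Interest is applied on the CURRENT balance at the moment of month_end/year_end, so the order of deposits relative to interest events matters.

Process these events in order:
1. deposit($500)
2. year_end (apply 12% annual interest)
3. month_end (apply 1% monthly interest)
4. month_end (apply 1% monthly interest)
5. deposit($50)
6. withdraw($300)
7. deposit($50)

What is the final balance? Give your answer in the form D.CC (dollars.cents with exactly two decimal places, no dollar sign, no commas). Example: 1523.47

After 1 (deposit($500)): balance=$600.00 total_interest=$0.00
After 2 (year_end (apply 12% annual interest)): balance=$672.00 total_interest=$72.00
After 3 (month_end (apply 1% monthly interest)): balance=$678.72 total_interest=$78.72
After 4 (month_end (apply 1% monthly interest)): balance=$685.50 total_interest=$85.50
After 5 (deposit($50)): balance=$735.50 total_interest=$85.50
After 6 (withdraw($300)): balance=$435.50 total_interest=$85.50
After 7 (deposit($50)): balance=$485.50 total_interest=$85.50

Answer: 485.50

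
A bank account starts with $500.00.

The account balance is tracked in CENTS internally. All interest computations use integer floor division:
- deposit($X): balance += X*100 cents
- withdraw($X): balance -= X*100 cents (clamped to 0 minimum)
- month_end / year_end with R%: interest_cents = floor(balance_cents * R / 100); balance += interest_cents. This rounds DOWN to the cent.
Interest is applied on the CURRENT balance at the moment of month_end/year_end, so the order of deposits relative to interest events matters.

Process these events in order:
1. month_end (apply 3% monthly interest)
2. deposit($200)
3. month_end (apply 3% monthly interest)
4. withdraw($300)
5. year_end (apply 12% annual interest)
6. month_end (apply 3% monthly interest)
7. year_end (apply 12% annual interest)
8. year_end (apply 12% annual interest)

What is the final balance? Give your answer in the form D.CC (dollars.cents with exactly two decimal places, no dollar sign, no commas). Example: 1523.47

Answer: 631.55

Derivation:
After 1 (month_end (apply 3% monthly interest)): balance=$515.00 total_interest=$15.00
After 2 (deposit($200)): balance=$715.00 total_interest=$15.00
After 3 (month_end (apply 3% monthly interest)): balance=$736.45 total_interest=$36.45
After 4 (withdraw($300)): balance=$436.45 total_interest=$36.45
After 5 (year_end (apply 12% annual interest)): balance=$488.82 total_interest=$88.82
After 6 (month_end (apply 3% monthly interest)): balance=$503.48 total_interest=$103.48
After 7 (year_end (apply 12% annual interest)): balance=$563.89 total_interest=$163.89
After 8 (year_end (apply 12% annual interest)): balance=$631.55 total_interest=$231.55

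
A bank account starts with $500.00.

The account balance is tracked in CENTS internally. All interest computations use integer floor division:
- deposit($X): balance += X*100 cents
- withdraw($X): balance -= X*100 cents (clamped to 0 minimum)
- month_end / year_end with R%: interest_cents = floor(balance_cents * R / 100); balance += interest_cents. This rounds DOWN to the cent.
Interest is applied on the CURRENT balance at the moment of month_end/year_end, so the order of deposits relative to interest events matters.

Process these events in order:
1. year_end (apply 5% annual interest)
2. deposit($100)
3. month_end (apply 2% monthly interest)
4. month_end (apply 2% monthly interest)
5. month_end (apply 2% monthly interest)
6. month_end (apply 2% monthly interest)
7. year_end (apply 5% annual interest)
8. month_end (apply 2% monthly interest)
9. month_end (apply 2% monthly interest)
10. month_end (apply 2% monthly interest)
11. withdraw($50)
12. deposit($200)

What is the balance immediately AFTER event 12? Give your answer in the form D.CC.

After 1 (year_end (apply 5% annual interest)): balance=$525.00 total_interest=$25.00
After 2 (deposit($100)): balance=$625.00 total_interest=$25.00
After 3 (month_end (apply 2% monthly interest)): balance=$637.50 total_interest=$37.50
After 4 (month_end (apply 2% monthly interest)): balance=$650.25 total_interest=$50.25
After 5 (month_end (apply 2% monthly interest)): balance=$663.25 total_interest=$63.25
After 6 (month_end (apply 2% monthly interest)): balance=$676.51 total_interest=$76.51
After 7 (year_end (apply 5% annual interest)): balance=$710.33 total_interest=$110.33
After 8 (month_end (apply 2% monthly interest)): balance=$724.53 total_interest=$124.53
After 9 (month_end (apply 2% monthly interest)): balance=$739.02 total_interest=$139.02
After 10 (month_end (apply 2% monthly interest)): balance=$753.80 total_interest=$153.80
After 11 (withdraw($50)): balance=$703.80 total_interest=$153.80
After 12 (deposit($200)): balance=$903.80 total_interest=$153.80

Answer: 903.80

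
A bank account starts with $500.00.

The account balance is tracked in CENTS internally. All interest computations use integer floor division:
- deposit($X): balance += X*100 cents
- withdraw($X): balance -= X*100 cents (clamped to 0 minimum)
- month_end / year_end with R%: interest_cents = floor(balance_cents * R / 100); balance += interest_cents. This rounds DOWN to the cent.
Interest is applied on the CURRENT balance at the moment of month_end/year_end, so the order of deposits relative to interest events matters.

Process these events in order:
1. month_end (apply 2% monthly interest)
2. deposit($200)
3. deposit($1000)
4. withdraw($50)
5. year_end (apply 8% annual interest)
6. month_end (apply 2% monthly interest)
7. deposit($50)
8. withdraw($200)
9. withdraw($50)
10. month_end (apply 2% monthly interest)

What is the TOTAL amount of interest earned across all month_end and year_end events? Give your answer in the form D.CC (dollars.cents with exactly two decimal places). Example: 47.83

After 1 (month_end (apply 2% monthly interest)): balance=$510.00 total_interest=$10.00
After 2 (deposit($200)): balance=$710.00 total_interest=$10.00
After 3 (deposit($1000)): balance=$1710.00 total_interest=$10.00
After 4 (withdraw($50)): balance=$1660.00 total_interest=$10.00
After 5 (year_end (apply 8% annual interest)): balance=$1792.80 total_interest=$142.80
After 6 (month_end (apply 2% monthly interest)): balance=$1828.65 total_interest=$178.65
After 7 (deposit($50)): balance=$1878.65 total_interest=$178.65
After 8 (withdraw($200)): balance=$1678.65 total_interest=$178.65
After 9 (withdraw($50)): balance=$1628.65 total_interest=$178.65
After 10 (month_end (apply 2% monthly interest)): balance=$1661.22 total_interest=$211.22

Answer: 211.22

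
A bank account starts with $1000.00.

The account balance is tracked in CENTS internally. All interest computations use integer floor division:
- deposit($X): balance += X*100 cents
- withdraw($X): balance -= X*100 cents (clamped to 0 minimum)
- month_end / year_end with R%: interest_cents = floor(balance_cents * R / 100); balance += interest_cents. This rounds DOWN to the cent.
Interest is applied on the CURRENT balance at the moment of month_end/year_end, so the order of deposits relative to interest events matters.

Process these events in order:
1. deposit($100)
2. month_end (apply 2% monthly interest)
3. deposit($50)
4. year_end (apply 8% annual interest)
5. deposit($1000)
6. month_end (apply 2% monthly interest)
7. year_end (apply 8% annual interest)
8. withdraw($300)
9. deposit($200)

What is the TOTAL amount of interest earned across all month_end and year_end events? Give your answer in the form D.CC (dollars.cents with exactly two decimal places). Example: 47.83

After 1 (deposit($100)): balance=$1100.00 total_interest=$0.00
After 2 (month_end (apply 2% monthly interest)): balance=$1122.00 total_interest=$22.00
After 3 (deposit($50)): balance=$1172.00 total_interest=$22.00
After 4 (year_end (apply 8% annual interest)): balance=$1265.76 total_interest=$115.76
After 5 (deposit($1000)): balance=$2265.76 total_interest=$115.76
After 6 (month_end (apply 2% monthly interest)): balance=$2311.07 total_interest=$161.07
After 7 (year_end (apply 8% annual interest)): balance=$2495.95 total_interest=$345.95
After 8 (withdraw($300)): balance=$2195.95 total_interest=$345.95
After 9 (deposit($200)): balance=$2395.95 total_interest=$345.95

Answer: 345.95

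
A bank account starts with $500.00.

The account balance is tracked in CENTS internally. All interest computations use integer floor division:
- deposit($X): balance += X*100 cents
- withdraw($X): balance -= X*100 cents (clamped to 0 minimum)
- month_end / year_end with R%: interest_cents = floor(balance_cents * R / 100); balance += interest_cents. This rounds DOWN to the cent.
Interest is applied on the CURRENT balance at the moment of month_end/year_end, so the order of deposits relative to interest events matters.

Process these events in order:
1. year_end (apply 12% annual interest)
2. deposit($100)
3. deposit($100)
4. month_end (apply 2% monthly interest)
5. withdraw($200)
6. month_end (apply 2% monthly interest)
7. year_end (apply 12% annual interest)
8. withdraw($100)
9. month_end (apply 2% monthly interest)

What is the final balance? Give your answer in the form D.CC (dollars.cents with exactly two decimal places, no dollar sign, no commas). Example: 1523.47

Answer: 568.24

Derivation:
After 1 (year_end (apply 12% annual interest)): balance=$560.00 total_interest=$60.00
After 2 (deposit($100)): balance=$660.00 total_interest=$60.00
After 3 (deposit($100)): balance=$760.00 total_interest=$60.00
After 4 (month_end (apply 2% monthly interest)): balance=$775.20 total_interest=$75.20
After 5 (withdraw($200)): balance=$575.20 total_interest=$75.20
After 6 (month_end (apply 2% monthly interest)): balance=$586.70 total_interest=$86.70
After 7 (year_end (apply 12% annual interest)): balance=$657.10 total_interest=$157.10
After 8 (withdraw($100)): balance=$557.10 total_interest=$157.10
After 9 (month_end (apply 2% monthly interest)): balance=$568.24 total_interest=$168.24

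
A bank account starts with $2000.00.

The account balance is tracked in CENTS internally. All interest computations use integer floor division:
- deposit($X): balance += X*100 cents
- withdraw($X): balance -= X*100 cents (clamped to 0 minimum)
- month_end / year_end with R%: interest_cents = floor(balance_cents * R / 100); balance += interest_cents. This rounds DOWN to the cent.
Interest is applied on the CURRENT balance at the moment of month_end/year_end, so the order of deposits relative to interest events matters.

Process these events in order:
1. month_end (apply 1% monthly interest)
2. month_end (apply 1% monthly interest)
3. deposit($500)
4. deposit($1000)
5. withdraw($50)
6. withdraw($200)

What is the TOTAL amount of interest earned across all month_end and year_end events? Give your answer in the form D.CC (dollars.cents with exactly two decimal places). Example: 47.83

Answer: 40.20

Derivation:
After 1 (month_end (apply 1% monthly interest)): balance=$2020.00 total_interest=$20.00
After 2 (month_end (apply 1% monthly interest)): balance=$2040.20 total_interest=$40.20
After 3 (deposit($500)): balance=$2540.20 total_interest=$40.20
After 4 (deposit($1000)): balance=$3540.20 total_interest=$40.20
After 5 (withdraw($50)): balance=$3490.20 total_interest=$40.20
After 6 (withdraw($200)): balance=$3290.20 total_interest=$40.20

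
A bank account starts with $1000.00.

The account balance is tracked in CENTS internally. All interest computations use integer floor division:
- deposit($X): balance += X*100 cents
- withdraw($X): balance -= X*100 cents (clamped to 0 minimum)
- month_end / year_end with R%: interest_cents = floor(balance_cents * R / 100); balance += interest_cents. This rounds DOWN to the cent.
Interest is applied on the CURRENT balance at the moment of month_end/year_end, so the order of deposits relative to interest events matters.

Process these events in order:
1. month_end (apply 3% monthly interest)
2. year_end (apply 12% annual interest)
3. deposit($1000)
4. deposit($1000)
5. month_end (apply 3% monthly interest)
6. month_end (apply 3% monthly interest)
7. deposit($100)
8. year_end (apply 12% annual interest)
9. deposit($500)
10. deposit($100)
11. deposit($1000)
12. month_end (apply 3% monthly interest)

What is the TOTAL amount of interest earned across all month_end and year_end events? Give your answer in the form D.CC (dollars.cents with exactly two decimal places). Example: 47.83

After 1 (month_end (apply 3% monthly interest)): balance=$1030.00 total_interest=$30.00
After 2 (year_end (apply 12% annual interest)): balance=$1153.60 total_interest=$153.60
After 3 (deposit($1000)): balance=$2153.60 total_interest=$153.60
After 4 (deposit($1000)): balance=$3153.60 total_interest=$153.60
After 5 (month_end (apply 3% monthly interest)): balance=$3248.20 total_interest=$248.20
After 6 (month_end (apply 3% monthly interest)): balance=$3345.64 total_interest=$345.64
After 7 (deposit($100)): balance=$3445.64 total_interest=$345.64
After 8 (year_end (apply 12% annual interest)): balance=$3859.11 total_interest=$759.11
After 9 (deposit($500)): balance=$4359.11 total_interest=$759.11
After 10 (deposit($100)): balance=$4459.11 total_interest=$759.11
After 11 (deposit($1000)): balance=$5459.11 total_interest=$759.11
After 12 (month_end (apply 3% monthly interest)): balance=$5622.88 total_interest=$922.88

Answer: 922.88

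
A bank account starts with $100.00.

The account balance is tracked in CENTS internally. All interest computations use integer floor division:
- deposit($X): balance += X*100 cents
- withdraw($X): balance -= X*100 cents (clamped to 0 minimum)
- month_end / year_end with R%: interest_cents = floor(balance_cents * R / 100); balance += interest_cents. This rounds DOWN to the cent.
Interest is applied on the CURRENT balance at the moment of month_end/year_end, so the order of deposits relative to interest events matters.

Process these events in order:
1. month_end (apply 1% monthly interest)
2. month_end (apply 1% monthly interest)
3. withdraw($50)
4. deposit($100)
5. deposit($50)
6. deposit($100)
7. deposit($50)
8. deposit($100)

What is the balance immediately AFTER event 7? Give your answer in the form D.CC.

Answer: 352.01

Derivation:
After 1 (month_end (apply 1% monthly interest)): balance=$101.00 total_interest=$1.00
After 2 (month_end (apply 1% monthly interest)): balance=$102.01 total_interest=$2.01
After 3 (withdraw($50)): balance=$52.01 total_interest=$2.01
After 4 (deposit($100)): balance=$152.01 total_interest=$2.01
After 5 (deposit($50)): balance=$202.01 total_interest=$2.01
After 6 (deposit($100)): balance=$302.01 total_interest=$2.01
After 7 (deposit($50)): balance=$352.01 total_interest=$2.01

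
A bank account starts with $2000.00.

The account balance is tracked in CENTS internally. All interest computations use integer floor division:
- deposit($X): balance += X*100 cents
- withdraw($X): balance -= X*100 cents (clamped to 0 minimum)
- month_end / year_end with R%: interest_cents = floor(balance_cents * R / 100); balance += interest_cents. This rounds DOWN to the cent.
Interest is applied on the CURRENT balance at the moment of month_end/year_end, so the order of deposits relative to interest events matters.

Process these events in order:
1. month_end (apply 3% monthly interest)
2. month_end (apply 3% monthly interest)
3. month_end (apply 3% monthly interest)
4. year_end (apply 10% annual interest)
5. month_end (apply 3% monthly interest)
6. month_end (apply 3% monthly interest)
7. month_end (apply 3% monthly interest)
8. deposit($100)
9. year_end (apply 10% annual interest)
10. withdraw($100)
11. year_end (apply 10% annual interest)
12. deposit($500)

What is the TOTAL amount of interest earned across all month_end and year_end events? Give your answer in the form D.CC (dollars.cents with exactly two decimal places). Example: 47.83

After 1 (month_end (apply 3% monthly interest)): balance=$2060.00 total_interest=$60.00
After 2 (month_end (apply 3% monthly interest)): balance=$2121.80 total_interest=$121.80
After 3 (month_end (apply 3% monthly interest)): balance=$2185.45 total_interest=$185.45
After 4 (year_end (apply 10% annual interest)): balance=$2403.99 total_interest=$403.99
After 5 (month_end (apply 3% monthly interest)): balance=$2476.10 total_interest=$476.10
After 6 (month_end (apply 3% monthly interest)): balance=$2550.38 total_interest=$550.38
After 7 (month_end (apply 3% monthly interest)): balance=$2626.89 total_interest=$626.89
After 8 (deposit($100)): balance=$2726.89 total_interest=$626.89
After 9 (year_end (apply 10% annual interest)): balance=$2999.57 total_interest=$899.57
After 10 (withdraw($100)): balance=$2899.57 total_interest=$899.57
After 11 (year_end (apply 10% annual interest)): balance=$3189.52 total_interest=$1189.52
After 12 (deposit($500)): balance=$3689.52 total_interest=$1189.52

Answer: 1189.52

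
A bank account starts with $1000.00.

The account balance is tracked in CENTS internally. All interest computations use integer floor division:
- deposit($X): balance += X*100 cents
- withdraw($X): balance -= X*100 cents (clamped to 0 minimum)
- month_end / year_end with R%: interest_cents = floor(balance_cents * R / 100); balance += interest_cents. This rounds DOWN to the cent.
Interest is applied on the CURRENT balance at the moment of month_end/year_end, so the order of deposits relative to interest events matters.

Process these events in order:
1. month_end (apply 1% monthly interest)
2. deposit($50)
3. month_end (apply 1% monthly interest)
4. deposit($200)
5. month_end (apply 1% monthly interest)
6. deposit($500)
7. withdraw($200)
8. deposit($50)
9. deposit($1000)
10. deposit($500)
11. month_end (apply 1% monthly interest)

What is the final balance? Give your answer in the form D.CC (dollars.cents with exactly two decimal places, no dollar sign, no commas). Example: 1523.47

After 1 (month_end (apply 1% monthly interest)): balance=$1010.00 total_interest=$10.00
After 2 (deposit($50)): balance=$1060.00 total_interest=$10.00
After 3 (month_end (apply 1% monthly interest)): balance=$1070.60 total_interest=$20.60
After 4 (deposit($200)): balance=$1270.60 total_interest=$20.60
After 5 (month_end (apply 1% monthly interest)): balance=$1283.30 total_interest=$33.30
After 6 (deposit($500)): balance=$1783.30 total_interest=$33.30
After 7 (withdraw($200)): balance=$1583.30 total_interest=$33.30
After 8 (deposit($50)): balance=$1633.30 total_interest=$33.30
After 9 (deposit($1000)): balance=$2633.30 total_interest=$33.30
After 10 (deposit($500)): balance=$3133.30 total_interest=$33.30
After 11 (month_end (apply 1% monthly interest)): balance=$3164.63 total_interest=$64.63

Answer: 3164.63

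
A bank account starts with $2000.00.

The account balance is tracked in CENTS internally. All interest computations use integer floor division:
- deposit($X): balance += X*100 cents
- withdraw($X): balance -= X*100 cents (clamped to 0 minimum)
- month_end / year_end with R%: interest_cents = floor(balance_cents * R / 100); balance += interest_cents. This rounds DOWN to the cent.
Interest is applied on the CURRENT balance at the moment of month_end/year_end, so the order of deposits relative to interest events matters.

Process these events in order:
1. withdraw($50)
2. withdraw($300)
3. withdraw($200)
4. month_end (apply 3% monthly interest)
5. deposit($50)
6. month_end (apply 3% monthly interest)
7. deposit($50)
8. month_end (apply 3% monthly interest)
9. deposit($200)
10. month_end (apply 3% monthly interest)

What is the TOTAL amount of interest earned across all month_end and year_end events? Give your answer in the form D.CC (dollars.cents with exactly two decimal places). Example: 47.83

Answer: 195.65

Derivation:
After 1 (withdraw($50)): balance=$1950.00 total_interest=$0.00
After 2 (withdraw($300)): balance=$1650.00 total_interest=$0.00
After 3 (withdraw($200)): balance=$1450.00 total_interest=$0.00
After 4 (month_end (apply 3% monthly interest)): balance=$1493.50 total_interest=$43.50
After 5 (deposit($50)): balance=$1543.50 total_interest=$43.50
After 6 (month_end (apply 3% monthly interest)): balance=$1589.80 total_interest=$89.80
After 7 (deposit($50)): balance=$1639.80 total_interest=$89.80
After 8 (month_end (apply 3% monthly interest)): balance=$1688.99 total_interest=$138.99
After 9 (deposit($200)): balance=$1888.99 total_interest=$138.99
After 10 (month_end (apply 3% monthly interest)): balance=$1945.65 total_interest=$195.65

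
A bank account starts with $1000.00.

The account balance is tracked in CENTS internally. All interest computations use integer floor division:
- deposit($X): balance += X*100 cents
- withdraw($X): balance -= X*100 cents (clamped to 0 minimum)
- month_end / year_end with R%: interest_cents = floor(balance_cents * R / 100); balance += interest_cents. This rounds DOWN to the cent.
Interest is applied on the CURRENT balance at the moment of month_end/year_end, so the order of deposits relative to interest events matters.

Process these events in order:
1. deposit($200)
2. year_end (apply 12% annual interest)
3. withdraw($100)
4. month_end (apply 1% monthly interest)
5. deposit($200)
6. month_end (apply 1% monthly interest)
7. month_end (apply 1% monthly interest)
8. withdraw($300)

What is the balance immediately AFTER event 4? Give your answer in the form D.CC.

Answer: 1256.44

Derivation:
After 1 (deposit($200)): balance=$1200.00 total_interest=$0.00
After 2 (year_end (apply 12% annual interest)): balance=$1344.00 total_interest=$144.00
After 3 (withdraw($100)): balance=$1244.00 total_interest=$144.00
After 4 (month_end (apply 1% monthly interest)): balance=$1256.44 total_interest=$156.44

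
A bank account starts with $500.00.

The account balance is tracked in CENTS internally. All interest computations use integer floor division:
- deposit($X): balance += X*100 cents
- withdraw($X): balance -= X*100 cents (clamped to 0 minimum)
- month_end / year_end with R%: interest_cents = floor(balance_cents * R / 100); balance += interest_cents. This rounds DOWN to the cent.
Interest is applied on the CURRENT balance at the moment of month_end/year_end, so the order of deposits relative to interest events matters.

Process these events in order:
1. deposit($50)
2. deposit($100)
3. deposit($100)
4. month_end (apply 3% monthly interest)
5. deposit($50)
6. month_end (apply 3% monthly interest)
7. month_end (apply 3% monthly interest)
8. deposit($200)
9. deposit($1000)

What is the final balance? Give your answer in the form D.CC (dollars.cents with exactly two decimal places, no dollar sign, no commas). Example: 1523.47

After 1 (deposit($50)): balance=$550.00 total_interest=$0.00
After 2 (deposit($100)): balance=$650.00 total_interest=$0.00
After 3 (deposit($100)): balance=$750.00 total_interest=$0.00
After 4 (month_end (apply 3% monthly interest)): balance=$772.50 total_interest=$22.50
After 5 (deposit($50)): balance=$822.50 total_interest=$22.50
After 6 (month_end (apply 3% monthly interest)): balance=$847.17 total_interest=$47.17
After 7 (month_end (apply 3% monthly interest)): balance=$872.58 total_interest=$72.58
After 8 (deposit($200)): balance=$1072.58 total_interest=$72.58
After 9 (deposit($1000)): balance=$2072.58 total_interest=$72.58

Answer: 2072.58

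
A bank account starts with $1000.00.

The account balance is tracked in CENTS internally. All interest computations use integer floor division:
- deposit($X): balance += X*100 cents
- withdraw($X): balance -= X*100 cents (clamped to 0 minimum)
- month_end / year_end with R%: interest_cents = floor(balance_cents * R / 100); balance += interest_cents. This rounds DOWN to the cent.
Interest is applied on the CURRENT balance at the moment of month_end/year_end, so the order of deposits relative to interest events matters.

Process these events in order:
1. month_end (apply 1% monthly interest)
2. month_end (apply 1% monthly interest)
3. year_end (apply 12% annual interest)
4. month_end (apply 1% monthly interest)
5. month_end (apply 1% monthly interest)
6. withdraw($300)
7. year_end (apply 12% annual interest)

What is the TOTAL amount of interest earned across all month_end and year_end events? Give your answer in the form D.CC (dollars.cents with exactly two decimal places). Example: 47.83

After 1 (month_end (apply 1% monthly interest)): balance=$1010.00 total_interest=$10.00
After 2 (month_end (apply 1% monthly interest)): balance=$1020.10 total_interest=$20.10
After 3 (year_end (apply 12% annual interest)): balance=$1142.51 total_interest=$142.51
After 4 (month_end (apply 1% monthly interest)): balance=$1153.93 total_interest=$153.93
After 5 (month_end (apply 1% monthly interest)): balance=$1165.46 total_interest=$165.46
After 6 (withdraw($300)): balance=$865.46 total_interest=$165.46
After 7 (year_end (apply 12% annual interest)): balance=$969.31 total_interest=$269.31

Answer: 269.31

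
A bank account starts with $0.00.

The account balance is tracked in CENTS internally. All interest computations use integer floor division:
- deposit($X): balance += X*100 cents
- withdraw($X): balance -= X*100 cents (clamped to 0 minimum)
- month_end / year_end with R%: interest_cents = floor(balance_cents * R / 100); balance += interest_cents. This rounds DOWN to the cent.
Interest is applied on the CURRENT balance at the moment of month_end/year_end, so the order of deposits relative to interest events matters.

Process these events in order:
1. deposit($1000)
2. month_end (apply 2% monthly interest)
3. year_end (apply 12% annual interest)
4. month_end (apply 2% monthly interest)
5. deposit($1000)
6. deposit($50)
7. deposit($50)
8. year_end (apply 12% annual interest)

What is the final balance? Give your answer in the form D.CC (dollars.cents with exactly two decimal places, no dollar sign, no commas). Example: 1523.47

Answer: 2537.06

Derivation:
After 1 (deposit($1000)): balance=$1000.00 total_interest=$0.00
After 2 (month_end (apply 2% monthly interest)): balance=$1020.00 total_interest=$20.00
After 3 (year_end (apply 12% annual interest)): balance=$1142.40 total_interest=$142.40
After 4 (month_end (apply 2% monthly interest)): balance=$1165.24 total_interest=$165.24
After 5 (deposit($1000)): balance=$2165.24 total_interest=$165.24
After 6 (deposit($50)): balance=$2215.24 total_interest=$165.24
After 7 (deposit($50)): balance=$2265.24 total_interest=$165.24
After 8 (year_end (apply 12% annual interest)): balance=$2537.06 total_interest=$437.06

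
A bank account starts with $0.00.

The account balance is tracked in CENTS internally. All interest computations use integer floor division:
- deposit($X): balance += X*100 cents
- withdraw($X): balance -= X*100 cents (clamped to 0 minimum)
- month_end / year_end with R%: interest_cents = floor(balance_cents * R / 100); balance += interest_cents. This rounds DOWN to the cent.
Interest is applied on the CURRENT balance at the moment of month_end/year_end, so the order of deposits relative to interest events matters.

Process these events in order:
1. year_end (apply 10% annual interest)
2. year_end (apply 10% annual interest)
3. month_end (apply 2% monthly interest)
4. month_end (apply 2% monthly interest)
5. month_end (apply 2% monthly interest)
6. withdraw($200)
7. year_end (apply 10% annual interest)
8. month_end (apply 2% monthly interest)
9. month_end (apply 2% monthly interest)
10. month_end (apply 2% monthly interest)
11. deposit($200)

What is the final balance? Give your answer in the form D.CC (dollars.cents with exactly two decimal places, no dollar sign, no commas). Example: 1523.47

After 1 (year_end (apply 10% annual interest)): balance=$0.00 total_interest=$0.00
After 2 (year_end (apply 10% annual interest)): balance=$0.00 total_interest=$0.00
After 3 (month_end (apply 2% monthly interest)): balance=$0.00 total_interest=$0.00
After 4 (month_end (apply 2% monthly interest)): balance=$0.00 total_interest=$0.00
After 5 (month_end (apply 2% monthly interest)): balance=$0.00 total_interest=$0.00
After 6 (withdraw($200)): balance=$0.00 total_interest=$0.00
After 7 (year_end (apply 10% annual interest)): balance=$0.00 total_interest=$0.00
After 8 (month_end (apply 2% monthly interest)): balance=$0.00 total_interest=$0.00
After 9 (month_end (apply 2% monthly interest)): balance=$0.00 total_interest=$0.00
After 10 (month_end (apply 2% monthly interest)): balance=$0.00 total_interest=$0.00
After 11 (deposit($200)): balance=$200.00 total_interest=$0.00

Answer: 200.00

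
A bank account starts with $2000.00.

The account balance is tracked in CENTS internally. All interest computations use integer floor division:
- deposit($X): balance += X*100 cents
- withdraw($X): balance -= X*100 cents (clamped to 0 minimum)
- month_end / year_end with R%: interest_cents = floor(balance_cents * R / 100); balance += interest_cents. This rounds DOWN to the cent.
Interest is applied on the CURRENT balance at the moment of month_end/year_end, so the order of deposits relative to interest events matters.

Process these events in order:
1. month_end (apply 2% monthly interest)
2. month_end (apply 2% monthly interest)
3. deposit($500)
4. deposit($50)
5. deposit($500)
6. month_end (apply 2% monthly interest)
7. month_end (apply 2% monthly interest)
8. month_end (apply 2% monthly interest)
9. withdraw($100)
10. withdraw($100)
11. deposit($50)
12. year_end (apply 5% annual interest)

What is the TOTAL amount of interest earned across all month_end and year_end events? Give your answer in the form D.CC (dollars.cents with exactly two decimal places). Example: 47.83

After 1 (month_end (apply 2% monthly interest)): balance=$2040.00 total_interest=$40.00
After 2 (month_end (apply 2% monthly interest)): balance=$2080.80 total_interest=$80.80
After 3 (deposit($500)): balance=$2580.80 total_interest=$80.80
After 4 (deposit($50)): balance=$2630.80 total_interest=$80.80
After 5 (deposit($500)): balance=$3130.80 total_interest=$80.80
After 6 (month_end (apply 2% monthly interest)): balance=$3193.41 total_interest=$143.41
After 7 (month_end (apply 2% monthly interest)): balance=$3257.27 total_interest=$207.27
After 8 (month_end (apply 2% monthly interest)): balance=$3322.41 total_interest=$272.41
After 9 (withdraw($100)): balance=$3222.41 total_interest=$272.41
After 10 (withdraw($100)): balance=$3122.41 total_interest=$272.41
After 11 (deposit($50)): balance=$3172.41 total_interest=$272.41
After 12 (year_end (apply 5% annual interest)): balance=$3331.03 total_interest=$431.03

Answer: 431.03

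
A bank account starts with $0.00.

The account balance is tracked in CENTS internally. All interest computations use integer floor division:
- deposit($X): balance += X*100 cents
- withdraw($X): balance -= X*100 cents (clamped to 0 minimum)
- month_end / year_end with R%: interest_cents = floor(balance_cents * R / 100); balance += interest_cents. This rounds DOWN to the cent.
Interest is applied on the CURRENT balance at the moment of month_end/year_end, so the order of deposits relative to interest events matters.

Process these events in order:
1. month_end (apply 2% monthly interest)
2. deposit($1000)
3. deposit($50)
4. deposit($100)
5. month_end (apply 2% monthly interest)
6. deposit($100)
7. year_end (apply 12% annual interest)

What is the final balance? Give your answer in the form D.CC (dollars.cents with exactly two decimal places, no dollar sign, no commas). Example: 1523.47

Answer: 1425.76

Derivation:
After 1 (month_end (apply 2% monthly interest)): balance=$0.00 total_interest=$0.00
After 2 (deposit($1000)): balance=$1000.00 total_interest=$0.00
After 3 (deposit($50)): balance=$1050.00 total_interest=$0.00
After 4 (deposit($100)): balance=$1150.00 total_interest=$0.00
After 5 (month_end (apply 2% monthly interest)): balance=$1173.00 total_interest=$23.00
After 6 (deposit($100)): balance=$1273.00 total_interest=$23.00
After 7 (year_end (apply 12% annual interest)): balance=$1425.76 total_interest=$175.76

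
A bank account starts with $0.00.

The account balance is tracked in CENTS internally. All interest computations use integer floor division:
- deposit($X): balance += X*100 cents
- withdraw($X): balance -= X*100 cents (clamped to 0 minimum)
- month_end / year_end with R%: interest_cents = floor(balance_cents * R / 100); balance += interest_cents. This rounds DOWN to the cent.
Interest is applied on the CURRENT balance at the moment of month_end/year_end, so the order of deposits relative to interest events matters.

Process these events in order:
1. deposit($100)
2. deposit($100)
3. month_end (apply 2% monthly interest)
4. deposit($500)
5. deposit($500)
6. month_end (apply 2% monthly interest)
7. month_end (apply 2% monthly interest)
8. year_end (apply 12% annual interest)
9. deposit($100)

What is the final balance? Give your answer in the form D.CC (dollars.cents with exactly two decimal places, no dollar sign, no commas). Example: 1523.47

Answer: 1502.95

Derivation:
After 1 (deposit($100)): balance=$100.00 total_interest=$0.00
After 2 (deposit($100)): balance=$200.00 total_interest=$0.00
After 3 (month_end (apply 2% monthly interest)): balance=$204.00 total_interest=$4.00
After 4 (deposit($500)): balance=$704.00 total_interest=$4.00
After 5 (deposit($500)): balance=$1204.00 total_interest=$4.00
After 6 (month_end (apply 2% monthly interest)): balance=$1228.08 total_interest=$28.08
After 7 (month_end (apply 2% monthly interest)): balance=$1252.64 total_interest=$52.64
After 8 (year_end (apply 12% annual interest)): balance=$1402.95 total_interest=$202.95
After 9 (deposit($100)): balance=$1502.95 total_interest=$202.95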